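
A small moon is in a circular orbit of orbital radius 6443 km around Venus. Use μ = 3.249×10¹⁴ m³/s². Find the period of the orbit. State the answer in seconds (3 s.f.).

T ≈ 5700 seconds

r = 6443 km = 6.443×10⁶ m.
Kepler's third law: T = 2π√(r³/μ) = 2π√((6.443×10⁶)³ / 3.249×10¹⁴).
r³/μ = 8.232×10⁵ s², so T = 2π × 9.073×10² = 5.701×10³ s.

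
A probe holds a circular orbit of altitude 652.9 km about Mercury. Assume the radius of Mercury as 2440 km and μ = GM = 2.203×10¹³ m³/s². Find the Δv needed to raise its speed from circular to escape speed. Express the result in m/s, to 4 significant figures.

Δv ≈ 1105 m/s

r = 2440 + 652.9 = 3092.9 km = 3.0929×10⁶ m.
Circular speed v_c = √(μ/r) = 2669 m/s.
Escape speed v_esc = √(2μ/r) = √2 × v_c = 3774 m/s.
Δv = v_esc − v_c = 1105 m/s.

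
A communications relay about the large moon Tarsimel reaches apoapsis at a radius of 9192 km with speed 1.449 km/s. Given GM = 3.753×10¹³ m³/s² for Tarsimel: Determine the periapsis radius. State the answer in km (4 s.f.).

r_a = 9.192×10⁶ m.
Specific energy ε = v²/2 − μ/r = -3.033×10⁶ J/kg, so a = −μ/(2ε) = 6.187×10⁶ m.
The apsides satisfy r_p + r_a = 2a, so the periapsis radius is 2a − r_a = 3.181×10⁶ m = 3181.5 km.

periapsis radius ≈ 3181 km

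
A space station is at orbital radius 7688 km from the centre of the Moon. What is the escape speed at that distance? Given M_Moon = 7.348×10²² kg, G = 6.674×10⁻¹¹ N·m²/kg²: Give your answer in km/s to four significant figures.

v_esc ≈ 1.129 km/s

μ = GM = 6.674×10⁻¹¹ × 7.348×10²² = 4.904×10¹² m³/s².
r = 7688 km = 7.688×10⁶ m.
Escape speed v_esc = √(2μ/r) = √(2 × 4.904×10¹² / 7.688×10⁶) = √(1.276×10⁶) = 1129 m/s.
= 1.129 km/s.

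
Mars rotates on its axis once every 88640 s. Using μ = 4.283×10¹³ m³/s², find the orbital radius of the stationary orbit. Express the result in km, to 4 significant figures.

A synchronous orbit has period T, so by Kepler's third law a = (μT²/4π²)^(1/3).
μT²/4π² = 4.283×10¹³ × (8.864×10⁴)² / 39.48 = 8.524×10²¹ m³.
a = 2.043×10⁷ m = 20428 km.

r_sync ≈ 20430 km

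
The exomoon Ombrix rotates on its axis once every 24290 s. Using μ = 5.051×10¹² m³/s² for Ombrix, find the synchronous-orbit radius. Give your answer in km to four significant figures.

r_sync ≈ 4226 km

A synchronous orbit has period T, so by Kepler's third law a = (μT²/4π²)^(1/3).
μT²/4π² = 5.051×10¹² × (2.429×10⁴)² / 39.48 = 7.549×10¹⁹ m³.
a = 4.226×10⁶ m = 4226.3 km.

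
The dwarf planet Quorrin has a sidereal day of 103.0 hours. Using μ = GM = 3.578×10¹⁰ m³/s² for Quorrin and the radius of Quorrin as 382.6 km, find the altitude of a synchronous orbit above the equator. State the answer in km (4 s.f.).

h_sync ≈ 4612 km

T = 103.0 hours = 3.708×10⁵ s.
A synchronous orbit has period T, so by Kepler's third law a = (μT²/4π²)^(1/3).
μT²/4π² = 3.578×10¹⁰ × (3.708×10⁵)² / 39.48 = 1.246×10²⁰ m³.
a = 4.995×10⁶ m = 4994.8 km.
Altitude h = a − R = 4994.8 − 382.6 = 4612.2 km.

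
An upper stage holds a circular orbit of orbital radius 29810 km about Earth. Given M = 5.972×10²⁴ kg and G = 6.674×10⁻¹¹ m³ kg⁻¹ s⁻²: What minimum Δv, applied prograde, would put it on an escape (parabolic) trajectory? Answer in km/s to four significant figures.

μ = GM = 6.674×10⁻¹¹ × 5.972×10²⁴ = 3.986×10¹⁴ m³/s².
r = 29810 km = 2.981×10⁷ m.
Circular speed v_c = √(μ/r) = 3657 m/s.
Escape speed v_esc = √(2μ/r) = √2 × v_c = 5171 m/s.
Δv = v_esc − v_c = 1515 m/s = 1.515 km/s.

Δv ≈ 1.515 km/s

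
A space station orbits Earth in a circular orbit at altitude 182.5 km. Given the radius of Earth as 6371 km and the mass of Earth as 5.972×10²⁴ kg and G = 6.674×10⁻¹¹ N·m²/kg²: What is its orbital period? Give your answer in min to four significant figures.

T ≈ 88.00 min

μ = GM = 6.674×10⁻¹¹ × 5.972×10²⁴ = 3.986×10¹⁴ m³/s².
r = 6371 + 182.5 = 6553.5 km = 6.5535×10⁶ m.
Kepler's third law: T = 2π√(r³/μ) = 2π√((6.554×10⁶)³ / 3.986×10¹⁴).
r³/μ = 7.062×10⁵ s², so T = 2π × 8.403×10² = 5.280×10³ s.
Converting: 5.280×10³ s ÷ 60.00 = 88.00 min.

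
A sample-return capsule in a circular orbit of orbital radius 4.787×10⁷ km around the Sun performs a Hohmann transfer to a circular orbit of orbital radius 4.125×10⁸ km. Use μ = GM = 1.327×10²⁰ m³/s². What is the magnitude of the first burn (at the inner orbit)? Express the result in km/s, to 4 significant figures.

Δv ≈ 17.83 km/s

r₁ = 4.787×10⁷ km = 4.787×10¹⁰ m.
r₂ = 4.125×10⁸ km = 4.125×10¹¹ m.
Transfer ellipse a_t = (r₁ + r₂)/2 = 2.302×10¹¹ m.
At r₁: circular v_c1 = √(μ/r₁) = 52650 m/s; transfer-perihelion v_p = √[μ(2/r₁ − 1/a_t)] = 70480 m/s.
Δv₁ = v_p − v_c1 = 17830 m/s.
= 17.83 km/s.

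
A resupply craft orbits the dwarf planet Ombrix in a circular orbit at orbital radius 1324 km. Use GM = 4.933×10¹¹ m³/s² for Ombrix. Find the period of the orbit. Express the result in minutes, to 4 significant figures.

r = 1324 km = 1.324×10⁶ m.
Kepler's third law: T = 2π√(r³/μ) = 2π√((1.324×10⁶)³ / 4.933×10¹¹).
r³/μ = 4.705×10⁶ s², so T = 2π × 2.169×10³ = 1.363×10⁴ s.
Converting: 1.363×10⁴ s ÷ 60.00 = 227.1 minutes.

T ≈ 227.1 minutes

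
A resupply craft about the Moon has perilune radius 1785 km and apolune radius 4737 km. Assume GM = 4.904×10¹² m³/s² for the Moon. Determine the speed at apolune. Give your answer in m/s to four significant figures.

v ≈ 752.8 m/s

Semi-major axis a = (r_p + r_a)/2 = 3261.0 km = 3.261×10⁶ m.
Vis-viva: v² = μ(2/r − 1/a) = 4.904×10¹² × (4.222×10⁻⁷ − 3.067×10⁻⁷) = 5.667×10⁵ m²/s².
v = 752.8 m/s.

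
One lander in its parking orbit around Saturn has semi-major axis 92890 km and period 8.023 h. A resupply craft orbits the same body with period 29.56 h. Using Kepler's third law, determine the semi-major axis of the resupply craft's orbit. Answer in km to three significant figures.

a₂ ≈ 2.22×10⁵ km

Kepler's third law: a³ ∝ T², so a₂ = a₁ (T₂/T₁)^(2/3).
T₂/T₁ = 3.684, (T₂/T₁)^(2/3) = 2.385.
a₂ = 92890 × 2.385 = 2.216×10⁵ km.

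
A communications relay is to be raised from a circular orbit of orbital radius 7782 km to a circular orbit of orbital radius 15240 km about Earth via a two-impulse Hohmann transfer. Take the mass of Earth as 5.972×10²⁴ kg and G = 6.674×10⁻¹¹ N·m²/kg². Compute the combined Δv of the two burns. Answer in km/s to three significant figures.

μ = GM = 6.674×10⁻¹¹ × 5.972×10²⁴ = 3.986×10¹⁴ m³/s².
r₁ = 7782 km = 7.782×10⁶ m.
r₂ = 15240 km = 1.524×10⁷ m.
Transfer ellipse a_t = (r₁ + r₂)/2 = 1.151×10⁷ m.
At r₁: circular v_c1 = √(μ/r₁) = 7157 m/s; transfer-perigee v_p = √[μ(2/r₁ − 1/a_t)] = 8235 m/s.
Δv₁ = v_p − v_c1 = 1078 m/s.
At r₂: circular v_c2 = √(μ/r₂) = 5114 m/s; transfer-apogee v_a = √[μ(2/r₂ − 1/a_t)] = 4205 m/s.
Δv₂ = v_c2 − v_a = 909.2 m/s.
Total Δv = Δv₁ + Δv₂ = 1987 m/s = 1.987 km/s.

Δv_total ≈ 1.99 km/s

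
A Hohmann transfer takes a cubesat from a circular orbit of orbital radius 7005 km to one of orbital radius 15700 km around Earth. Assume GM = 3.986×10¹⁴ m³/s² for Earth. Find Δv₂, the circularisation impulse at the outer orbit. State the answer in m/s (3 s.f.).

r₁ = 7005 km = 7.005×10⁶ m.
r₂ = 15700 km = 1.570×10⁷ m.
Transfer ellipse a_t = (r₁ + r₂)/2 = 1.135×10⁷ m.
At r₁: circular v_c1 = √(μ/r₁) = 7543 m/s; transfer-perigee v_p = √[μ(2/r₁ − 1/a_t)] = 8871 m/s.
At r₂: circular v_c2 = √(μ/r₂) = 5039 m/s; transfer-apogee v_a = √[μ(2/r₂ − 1/a_t)] = 3958 m/s.
Δv₂ = v_c2 − v_a = 1081 m/s.

Δv ≈ 1080 m/s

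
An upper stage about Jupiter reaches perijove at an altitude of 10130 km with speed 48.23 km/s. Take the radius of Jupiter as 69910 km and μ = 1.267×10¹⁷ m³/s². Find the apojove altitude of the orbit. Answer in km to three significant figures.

r_p = 69910 + 10130 = 80040 km = 8.004×10⁷ m.
Specific energy ε = v²/2 − μ/r = -4.199×10⁸ J/kg, so a = −μ/(2ε) = 1.509×10⁸ m.
The apsides satisfy r_p + r_a = 2a, so the apojove radius is 2a − r_p = 2.217×10⁸ m = 2.2170×10⁵ km.
Apojove altitude = 2.2170×10⁵ − 69910 = 1.5179×10⁵ km.

apojove altitude ≈ 1.52×10⁵ km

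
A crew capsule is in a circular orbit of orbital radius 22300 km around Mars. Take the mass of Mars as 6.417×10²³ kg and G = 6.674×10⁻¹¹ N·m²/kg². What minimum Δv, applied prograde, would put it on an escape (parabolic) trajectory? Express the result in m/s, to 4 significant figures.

μ = GM = 6.674×10⁻¹¹ × 6.417×10²³ = 4.283×10¹³ m³/s².
r = 22300 km = 2.230×10⁷ m.
Circular speed v_c = √(μ/r) = 1386 m/s.
Escape speed v_esc = √(2μ/r) = √2 × v_c = 1960 m/s.
Δv = v_esc − v_c = 574.0 m/s.

Δv ≈ 574.0 m/s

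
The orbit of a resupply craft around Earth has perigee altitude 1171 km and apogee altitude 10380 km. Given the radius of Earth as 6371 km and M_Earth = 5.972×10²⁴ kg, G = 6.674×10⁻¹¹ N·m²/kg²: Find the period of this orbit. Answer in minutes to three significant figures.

μ = GM = 6.674×10⁻¹¹ × 5.972×10²⁴ = 3.986×10¹⁴ m³/s².
r_p = 6371 + 1171 = 7542.0 km = 7.5420×10⁶ m.
r_a = 6371 + 10380 = 16751 km = 1.6751×10⁷ m.
Semi-major axis a = (r_p + r_a)/2 = (7542.0 + 16751)/2 = 12146 km = 1.215×10⁷ m.
By Kepler's third law T = 2π√(a³/μ) = 2π × 2.120×10³ = 1.332×10⁴ s.
= 222.1 minutes.

T ≈ 222 minutes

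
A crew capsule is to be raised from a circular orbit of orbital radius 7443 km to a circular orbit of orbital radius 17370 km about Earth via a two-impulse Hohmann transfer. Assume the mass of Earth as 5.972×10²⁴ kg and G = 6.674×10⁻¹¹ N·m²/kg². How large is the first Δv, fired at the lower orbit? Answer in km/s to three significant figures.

Δv ≈ 1.34 km/s

μ = GM = 6.674×10⁻¹¹ × 5.972×10²⁴ = 3.986×10¹⁴ m³/s².
r₁ = 7443 km = 7.443×10⁶ m.
r₂ = 17370 km = 1.737×10⁷ m.
Transfer ellipse a_t = (r₁ + r₂)/2 = 1.241×10⁷ m.
At r₁: circular v_c1 = √(μ/r₁) = 7318 m/s; transfer-perigee v_p = √[μ(2/r₁ − 1/a_t)] = 8659 m/s.
Δv₁ = v_p − v_c1 = 1341 m/s.
= 1.341 km/s.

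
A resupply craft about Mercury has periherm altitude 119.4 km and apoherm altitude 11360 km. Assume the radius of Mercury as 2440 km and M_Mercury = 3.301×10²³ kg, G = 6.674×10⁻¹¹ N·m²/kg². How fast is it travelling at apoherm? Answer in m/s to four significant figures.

μ = GM = 6.674×10⁻¹¹ × 3.301×10²³ = 2.203×10¹³ m³/s².
r_p = 2440 + 119.4 = 2559.4 km = 2.5594×10⁶ m.
r_a = 2440 + 11360 = 13800 km = 1.3800×10⁷ m.
Semi-major axis a = (r_p + r_a)/2 = 8179.7 km = 8.180×10⁶ m.
Vis-viva: v² = μ(2/r − 1/a) = 2.203×10¹³ × (1.449×10⁻⁷ − 1.223×10⁻⁷) = 4.995×10⁵ m²/s².
v = 706.8 m/s.

v ≈ 706.8 m/s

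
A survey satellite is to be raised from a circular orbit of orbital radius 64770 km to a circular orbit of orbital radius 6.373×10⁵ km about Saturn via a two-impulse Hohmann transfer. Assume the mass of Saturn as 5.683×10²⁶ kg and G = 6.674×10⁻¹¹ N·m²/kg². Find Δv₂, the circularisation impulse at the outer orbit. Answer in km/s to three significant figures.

μ = GM = 6.674×10⁻¹¹ × 5.683×10²⁶ = 3.793×10¹⁶ m³/s².
r₁ = 64770 km = 6.477×10⁷ m.
r₂ = 6.373×10⁵ km = 6.373×10⁸ m.
Transfer ellipse a_t = (r₁ + r₂)/2 = 3.510×10⁸ m.
At r₁: circular v_c1 = √(μ/r₁) = 24200 m/s; transfer-perikrone v_p = √[μ(2/r₁ − 1/a_t)] = 32610 m/s.
At r₂: circular v_c2 = √(μ/r₂) = 7715 m/s; transfer-apokrone v_a = √[μ(2/r₂ − 1/a_t)] = 3314 m/s.
Δv₂ = v_c2 − v_a = 4401 m/s.
= 4.401 km/s.

Δv ≈ 4.40 km/s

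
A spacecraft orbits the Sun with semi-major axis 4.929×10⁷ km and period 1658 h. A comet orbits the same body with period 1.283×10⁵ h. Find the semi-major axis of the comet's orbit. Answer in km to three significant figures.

Kepler's third law: a³ ∝ T², so a₂ = a₁ (T₂/T₁)^(2/3).
T₂/T₁ = 77.38, (T₂/T₁)^(2/3) = 18.16.
a₂ = 4.929×10⁷ × 18.16 = 8.951×10⁸ km.

a₂ ≈ 8.95×10⁸ km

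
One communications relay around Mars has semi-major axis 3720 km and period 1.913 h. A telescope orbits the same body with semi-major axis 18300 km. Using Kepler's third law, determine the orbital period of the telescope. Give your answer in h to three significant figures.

Kepler's third law: T² ∝ a³, so T₂ = T₁ (a₂/a₁)^(3/2).
a₂/a₁ = 4.919, (a₂/a₁)^(3/2) = 10.91.
T₂ = 1.913 × 10.91 = 20.87 h.

T₂ ≈ 20.9 h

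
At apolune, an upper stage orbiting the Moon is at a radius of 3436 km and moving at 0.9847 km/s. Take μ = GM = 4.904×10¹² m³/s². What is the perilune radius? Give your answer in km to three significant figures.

r_a = 3.436×10⁶ m.
Specific energy ε = v²/2 − μ/r = -9.424×10⁵ J/kg, so a = −μ/(2ε) = 2.602×10⁶ m.
The apsides satisfy r_p + r_a = 2a, so the perilune radius is 2a − r_a = 1.768×10⁶ m = 1767.6 km.

perilune radius ≈ 1770 km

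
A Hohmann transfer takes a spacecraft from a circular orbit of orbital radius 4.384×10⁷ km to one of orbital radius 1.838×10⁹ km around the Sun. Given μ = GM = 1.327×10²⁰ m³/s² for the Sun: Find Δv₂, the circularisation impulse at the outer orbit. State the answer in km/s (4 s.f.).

Δv ≈ 6.663 km/s

r₁ = 4.384×10⁷ km = 4.384×10¹⁰ m.
r₂ = 1.838×10⁹ km = 1.838×10¹² m.
Transfer ellipse a_t = (r₁ + r₂)/2 = 9.409×10¹¹ m.
At r₁: circular v_c1 = √(μ/r₁) = 55020 m/s; transfer-perihelion v_p = √[μ(2/r₁ − 1/a_t)] = 76890 m/s.
At r₂: circular v_c2 = √(μ/r₂) = 8497 m/s; transfer-aphelion v_a = √[μ(2/r₂ − 1/a_t)] = 1834 m/s.
Δv₂ = v_c2 − v_a = 6663 m/s.
= 6.663 km/s.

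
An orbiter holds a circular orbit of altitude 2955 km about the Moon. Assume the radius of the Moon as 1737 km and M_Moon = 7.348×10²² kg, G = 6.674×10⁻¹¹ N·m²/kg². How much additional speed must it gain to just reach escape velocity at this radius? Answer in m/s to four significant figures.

Δv ≈ 423.5 m/s

μ = GM = 6.674×10⁻¹¹ × 7.348×10²² = 4.904×10¹² m³/s².
r = 1737 + 2955 = 4692.0 km = 4.6920×10⁶ m.
Circular speed v_c = √(μ/r) = 1022 m/s.
Escape speed v_esc = √(2μ/r) = √2 × v_c = 1446 m/s.
Δv = v_esc − v_c = 423.5 m/s.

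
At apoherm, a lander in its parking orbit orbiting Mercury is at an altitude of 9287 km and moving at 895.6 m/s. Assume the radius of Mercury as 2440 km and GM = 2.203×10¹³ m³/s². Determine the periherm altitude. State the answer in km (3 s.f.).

r_a = 2440 + 9287 = 11727 km = 1.173×10⁷ m.
Specific energy ε = v²/2 − μ/r = -1.478×10⁶ J/kg, so a = −μ/(2ε) = 7.455×10⁶ m.
The apsides satisfy r_p + r_a = 2a, so the periherm radius is 2a − r_a = 3.183×10⁶ m = 3183.1 km.
Periherm altitude = 3183.1 − 2440 = 743.11 km.

periherm altitude ≈ 743 km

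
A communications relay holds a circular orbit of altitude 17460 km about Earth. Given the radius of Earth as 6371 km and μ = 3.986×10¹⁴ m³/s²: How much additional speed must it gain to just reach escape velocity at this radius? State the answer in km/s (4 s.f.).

Δv ≈ 1.694 km/s

r = 6371 + 17460 = 23831 km = 2.3831×10⁷ m.
Circular speed v_c = √(μ/r) = 4090 m/s.
Escape speed v_esc = √(2μ/r) = √2 × v_c = 5784 m/s.
Δv = v_esc − v_c = 1694 m/s = 1.694 km/s.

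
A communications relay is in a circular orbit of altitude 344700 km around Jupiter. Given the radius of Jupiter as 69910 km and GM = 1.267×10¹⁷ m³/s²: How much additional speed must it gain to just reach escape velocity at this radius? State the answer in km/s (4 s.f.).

r = 69910 + 344700 = 414610 km = 4.1461×10⁸ m.
Circular speed v_c = √(μ/r) = 17480 m/s.
Escape speed v_esc = √(2μ/r) = √2 × v_c = 24720 m/s.
Δv = v_esc − v_c = 7241 m/s = 7.241 km/s.

Δv ≈ 7.241 km/s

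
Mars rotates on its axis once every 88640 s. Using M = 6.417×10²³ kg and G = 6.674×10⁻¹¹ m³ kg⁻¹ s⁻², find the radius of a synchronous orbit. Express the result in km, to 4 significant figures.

r_sync ≈ 20430 km

μ = GM = 6.674×10⁻¹¹ × 6.417×10²³ = 4.283×10¹³ m³/s².
A synchronous orbit has period T, so by Kepler's third law a = (μT²/4π²)^(1/3).
μT²/4π² = 4.283×10¹³ × (8.864×10⁴)² / 39.48 = 8.524×10²¹ m³.
a = 2.043×10⁷ m = 20427 km.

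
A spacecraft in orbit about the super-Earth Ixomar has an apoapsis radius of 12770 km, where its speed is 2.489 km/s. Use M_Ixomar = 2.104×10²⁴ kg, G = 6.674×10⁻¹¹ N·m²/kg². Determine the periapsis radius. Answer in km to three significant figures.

periapsis radius ≈ 5010 km

μ = GM = 6.674×10⁻¹¹ × 2.104×10²⁴ = 1.404×10¹⁴ m³/s².
r_a = 1.277×10⁷ m.
Specific energy ε = v²/2 − μ/r = -7.899×10⁶ J/kg, so a = −μ/(2ε) = 8.889×10⁶ m.
The apsides satisfy r_p + r_a = 2a, so the periapsis radius is 2a − r_a = 5.008×10⁶ m = 5008.0 km.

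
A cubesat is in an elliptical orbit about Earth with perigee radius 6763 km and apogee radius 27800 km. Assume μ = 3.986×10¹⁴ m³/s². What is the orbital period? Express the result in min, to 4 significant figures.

Semi-major axis a = (r_p + r_a)/2 = (6763.0 + 27800)/2 = 17282 km = 1.728×10⁷ m.
By Kepler's third law T = 2π√(a³/μ) = 2π × 3.598×10³ = 2.261×10⁴ s.
= 376.8 min.

T ≈ 376.8 min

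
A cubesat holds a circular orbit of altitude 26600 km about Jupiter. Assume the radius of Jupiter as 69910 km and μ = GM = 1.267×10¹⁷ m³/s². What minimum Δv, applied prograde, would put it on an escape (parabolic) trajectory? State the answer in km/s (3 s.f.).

Δv ≈ 15.0 km/s

r = 69910 + 26600 = 96510 km = 9.6510×10⁷ m.
Circular speed v_c = √(μ/r) = 36230 m/s.
Escape speed v_esc = √(2μ/r) = √2 × v_c = 51240 m/s.
Δv = v_esc − v_c = 15010 m/s = 15.01 km/s.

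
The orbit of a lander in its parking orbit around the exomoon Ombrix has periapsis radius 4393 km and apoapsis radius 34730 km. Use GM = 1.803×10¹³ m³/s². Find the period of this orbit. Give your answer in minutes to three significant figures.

T ≈ 2130 minutes

Semi-major axis a = (r_p + r_a)/2 = (4393.0 + 34730)/2 = 19562 km = 1.956×10⁷ m.
By Kepler's third law T = 2π√(a³/μ) = 2π × 2.038×10⁴ = 1.280×10⁵ s.
= 2134 minutes.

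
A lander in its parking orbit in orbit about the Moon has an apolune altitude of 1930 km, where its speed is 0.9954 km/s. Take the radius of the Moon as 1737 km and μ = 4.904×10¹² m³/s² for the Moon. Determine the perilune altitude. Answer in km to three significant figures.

perilune altitude ≈ 421 km

r_a = 1737 + 1930 = 3667.0 km = 3.667×10⁶ m.
Specific energy ε = v²/2 − μ/r = -8.419×10⁵ J/kg, so a = −μ/(2ε) = 2.912×10⁶ m.
The apsides satisfy r_p + r_a = 2a, so the perilune radius is 2a − r_a = 2.158×10⁶ m = 2157.8 km.
Perilune altitude = 2157.8 − 1737 = 420.76 km.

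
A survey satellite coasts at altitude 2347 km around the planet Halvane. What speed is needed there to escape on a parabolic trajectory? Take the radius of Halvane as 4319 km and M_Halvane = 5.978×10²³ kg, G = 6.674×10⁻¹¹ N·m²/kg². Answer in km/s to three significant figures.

v_esc ≈ 3.46 km/s

μ = GM = 6.674×10⁻¹¹ × 5.978×10²³ = 3.990×10¹³ m³/s².
r = 4319 + 2347 = 6666.0 km = 6.6660×10⁶ m.
Escape speed v_esc = √(2μ/r) = √(2 × 3.990×10¹³ / 6.666×10⁶) = √(1.197×10⁷) = 3460 m/s.
= 3.460 km/s.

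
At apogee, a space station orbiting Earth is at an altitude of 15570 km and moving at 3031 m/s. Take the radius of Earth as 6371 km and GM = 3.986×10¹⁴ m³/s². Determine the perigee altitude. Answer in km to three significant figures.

r_a = 6371 + 15570 = 21941 km = 2.194×10⁷ m.
Specific energy ε = v²/2 − μ/r = -1.357×10⁷ J/kg, so a = −μ/(2ε) = 1.468×10⁷ m.
The apsides satisfy r_p + r_a = 2a, so the perigee radius is 2a − r_a = 7.425×10⁶ m = 7425.2 km.
Perigee altitude = 7425.2 − 6371 = 1054.2 km.

perigee altitude ≈ 1050 km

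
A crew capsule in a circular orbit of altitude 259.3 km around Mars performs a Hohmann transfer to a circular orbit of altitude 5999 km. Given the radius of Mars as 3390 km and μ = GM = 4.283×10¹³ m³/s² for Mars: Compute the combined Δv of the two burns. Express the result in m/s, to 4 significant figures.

Δv_total ≈ 1223 m/s

r₁ = 3390 + 259.3 = 3649.3 km = 3.6493×10⁶ m.
r₂ = 3390 + 5999 = 9389.0 km = 9.3890×10⁶ m.
Transfer ellipse a_t = (r₁ + r₂)/2 = 6.519×10⁶ m.
At r₁: circular v_c1 = √(μ/r₁) = 3426 m/s; transfer-periapsis v_p = √[μ(2/r₁ − 1/a_t)] = 4111 m/s.
Δv₁ = v_p − v_c1 = 685.5 m/s.
At r₂: circular v_c2 = √(μ/r₂) = 2136 m/s; transfer-apoapsis v_a = √[μ(2/r₂ − 1/a_t)] = 1598 m/s.
Δv₂ = v_c2 − v_a = 537.8 m/s.
Total Δv = Δv₁ + Δv₂ = 1223 m/s.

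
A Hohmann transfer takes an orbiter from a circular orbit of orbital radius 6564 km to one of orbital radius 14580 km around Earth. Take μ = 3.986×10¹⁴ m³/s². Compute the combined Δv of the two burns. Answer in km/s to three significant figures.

Δv_total ≈ 2.47 km/s

r₁ = 6564 km = 6.564×10⁶ m.
r₂ = 14580 km = 1.458×10⁷ m.
Transfer ellipse a_t = (r₁ + r₂)/2 = 1.057×10⁷ m.
At r₁: circular v_c1 = √(μ/r₁) = 7793 m/s; transfer-perigee v_p = √[μ(2/r₁ − 1/a_t)] = 9151 m/s.
Δv₁ = v_p − v_c1 = 1359 m/s.
At r₂: circular v_c2 = √(μ/r₂) = 5229 m/s; transfer-apogee v_a = √[μ(2/r₂ − 1/a_t)] = 4120 m/s.
Δv₂ = v_c2 − v_a = 1109 m/s.
Total Δv = Δv₁ + Δv₂ = 2467 m/s = 2.467 km/s.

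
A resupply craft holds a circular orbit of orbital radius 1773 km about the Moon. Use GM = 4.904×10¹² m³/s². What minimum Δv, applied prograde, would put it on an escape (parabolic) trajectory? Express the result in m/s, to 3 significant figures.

r = 1773 km = 1.773×10⁶ m.
Circular speed v_c = √(μ/r) = 1663 m/s.
Escape speed v_esc = √(2μ/r) = √2 × v_c = 2352 m/s.
Δv = v_esc − v_c = 688.9 m/s.

Δv ≈ 689 m/s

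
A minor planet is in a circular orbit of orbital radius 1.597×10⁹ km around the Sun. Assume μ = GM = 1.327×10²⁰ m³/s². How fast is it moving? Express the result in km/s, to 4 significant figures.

v ≈ 9.116 km/s

r = 1.597×10⁹ km = 1.597×10¹² m.
For a circular orbit v = √(μ/r) = √(1.327×10²⁰ / 1.597×10¹²) = √(8.309×10⁷) = 9116 m/s.
That is 9.116 km/s.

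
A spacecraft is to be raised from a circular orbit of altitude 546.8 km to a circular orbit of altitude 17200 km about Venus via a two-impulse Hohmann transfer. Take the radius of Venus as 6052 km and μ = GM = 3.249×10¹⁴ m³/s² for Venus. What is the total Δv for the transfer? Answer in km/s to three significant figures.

r₁ = 6052 + 546.8 = 6598.8 km = 6.5988×10⁶ m.
r₂ = 6052 + 17200 = 23252 km = 2.3252×10⁷ m.
Transfer ellipse a_t = (r₁ + r₂)/2 = 1.493×10⁷ m.
At r₁: circular v_c1 = √(μ/r₁) = 7017 m/s; transfer-periapsis v_p = √[μ(2/r₁ − 1/a_t)] = 8758 m/s.
Δv₁ = v_p − v_c1 = 1741 m/s.
At r₂: circular v_c2 = √(μ/r₂) = 3738 m/s; transfer-apoapsis v_a = √[μ(2/r₂ − 1/a_t)] = 2486 m/s.
Δv₂ = v_c2 − v_a = 1253 m/s.
Total Δv = Δv₁ + Δv₂ = 2994 m/s = 2.994 km/s.

Δv_total ≈ 2.99 km/s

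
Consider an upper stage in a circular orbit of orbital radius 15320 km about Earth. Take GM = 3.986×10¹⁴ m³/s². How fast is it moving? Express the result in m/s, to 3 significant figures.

v ≈ 5100 m/s

r = 15320 km = 1.532×10⁷ m.
For a circular orbit v = √(μ/r) = √(3.986×10¹⁴ / 1.532×10⁷) = √(2.602×10⁷) = 5101 m/s.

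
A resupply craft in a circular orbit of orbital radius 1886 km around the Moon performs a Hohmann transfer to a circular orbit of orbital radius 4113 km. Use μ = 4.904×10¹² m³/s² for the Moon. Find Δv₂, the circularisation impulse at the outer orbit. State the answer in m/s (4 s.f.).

r₁ = 1886 km = 1.886×10⁶ m.
r₂ = 4113 km = 4.113×10⁶ m.
Transfer ellipse a_t = (r₁ + r₂)/2 = 3.000×10⁶ m.
At r₁: circular v_c1 = √(μ/r₁) = 1613 m/s; transfer-perilune v_p = √[μ(2/r₁ − 1/a_t)] = 1888 m/s.
At r₂: circular v_c2 = √(μ/r₂) = 1092 m/s; transfer-apolune v_a = √[μ(2/r₂ − 1/a_t)] = 865.8 m/s.
Δv₂ = v_c2 − v_a = 226.1 m/s.

Δv ≈ 226.1 m/s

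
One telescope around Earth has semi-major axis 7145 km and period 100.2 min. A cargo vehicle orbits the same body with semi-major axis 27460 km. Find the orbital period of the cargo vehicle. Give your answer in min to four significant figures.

T₂ ≈ 754.9 min

Kepler's third law: T² ∝ a³, so T₂ = T₁ (a₂/a₁)^(3/2).
a₂/a₁ = 3.843, (a₂/a₁)^(3/2) = 7.534.
T₂ = 100.2 × 7.534 = 754.9 min.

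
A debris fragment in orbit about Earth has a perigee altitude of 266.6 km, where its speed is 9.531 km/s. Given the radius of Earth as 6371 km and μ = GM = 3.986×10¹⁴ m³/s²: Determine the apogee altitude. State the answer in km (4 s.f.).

apogee altitude ≈ 14230 km

r_p = 6371 + 266.6 = 6637.6 km = 6.638×10⁶ m.
Specific energy ε = v²/2 − μ/r = -1.463×10⁷ J/kg, so a = −μ/(2ε) = 1.362×10⁷ m.
The apsides satisfy r_p + r_a = 2a, so the apogee radius is 2a − r_p = 2.060×10⁷ m = 20604 km.
Apogee altitude = 20604 − 6371 = 14233 km.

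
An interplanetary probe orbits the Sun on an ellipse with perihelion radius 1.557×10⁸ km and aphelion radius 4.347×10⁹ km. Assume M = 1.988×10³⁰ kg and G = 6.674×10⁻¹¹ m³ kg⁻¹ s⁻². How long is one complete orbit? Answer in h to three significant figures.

μ = GM = 6.674×10⁻¹¹ × 1.988×10³⁰ = 1.327×10²⁰ m³/s².
Semi-major axis a = (r_p + r_a)/2 = (1.5570×10⁸ + 4.3470×10⁹)/2 = 2.2514×10⁹ km = 2.251×10¹² m.
By Kepler's third law T = 2π√(a³/μ) = 2π × 2.933×10⁸ = 1.843×10⁹ s.
= 5.118×10⁵ h.

T ≈ 512000 h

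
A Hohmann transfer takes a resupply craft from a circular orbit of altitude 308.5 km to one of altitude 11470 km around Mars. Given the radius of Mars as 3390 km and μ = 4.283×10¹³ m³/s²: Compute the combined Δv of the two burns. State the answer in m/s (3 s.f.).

r₁ = 3390 + 308.5 = 3698.5 km = 3.6985×10⁶ m.
r₂ = 3390 + 11470 = 14860 km = 1.4860×10⁷ m.
Transfer ellipse a_t = (r₁ + r₂)/2 = 9.279×10⁶ m.
At r₁: circular v_c1 = √(μ/r₁) = 3403 m/s; transfer-periapsis v_p = √[μ(2/r₁ − 1/a_t)] = 4306 m/s.
Δv₁ = v_p − v_c1 = 903.4 m/s.
At r₂: circular v_c2 = √(μ/r₂) = 1698 m/s; transfer-apoapsis v_a = √[μ(2/r₂ − 1/a_t)] = 1072 m/s.
Δv₂ = v_c2 − v_a = 625.9 m/s.
Total Δv = Δv₁ + Δv₂ = 1529 m/s.

Δv_total ≈ 1530 m/s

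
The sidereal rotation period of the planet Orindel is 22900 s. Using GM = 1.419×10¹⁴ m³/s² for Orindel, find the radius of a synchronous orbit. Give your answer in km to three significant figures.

A synchronous orbit has period T, so by Kepler's third law a = (μT²/4π²)^(1/3).
μT²/4π² = 1.419×10¹⁴ × (2.290×10⁴)² / 39.48 = 1.885×10²¹ m³.
a = 1.235×10⁷ m = 12353 km.

r_sync ≈ 12400 km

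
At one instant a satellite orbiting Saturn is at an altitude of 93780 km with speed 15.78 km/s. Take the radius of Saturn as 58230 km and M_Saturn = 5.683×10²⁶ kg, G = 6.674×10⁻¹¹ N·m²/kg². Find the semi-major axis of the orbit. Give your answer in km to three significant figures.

μ = GM = 6.674×10⁻¹¹ × 5.683×10²⁶ = 3.793×10¹⁶ m³/s².
r = 58230 + 93780 = 1.5201×10⁵ km = 1.520×10⁸ m.
Vis-viva rearranged: 1/a = 2/r − v²/μ = 1.316×10⁻⁸ − 6.565×10⁻⁹ = 6.592×10⁻⁹ m⁻¹.
a = 1.517×10⁸ m = 1.5170×10⁵ km.

a ≈ 1.52×10⁵ km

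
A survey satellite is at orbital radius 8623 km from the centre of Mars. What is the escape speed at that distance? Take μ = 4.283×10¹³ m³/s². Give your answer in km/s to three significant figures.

v_esc ≈ 3.15 km/s

r = 8623 km = 8.623×10⁶ m.
Escape speed v_esc = √(2μ/r) = √(2 × 4.283×10¹³ / 8.623×10⁶) = √(9.934×10⁶) = 3152 m/s.
= 3.152 km/s.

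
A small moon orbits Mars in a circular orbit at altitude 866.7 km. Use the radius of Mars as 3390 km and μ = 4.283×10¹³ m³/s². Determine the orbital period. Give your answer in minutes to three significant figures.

T ≈ 141 minutes

r = 3390 + 866.7 = 4256.7 km = 4.2567×10⁶ m.
Kepler's third law: T = 2π√(r³/μ) = 2π√((4.257×10⁶)³ / 4.283×10¹³).
r³/μ = 1.801×10⁶ s², so T = 2π × 1.342×10³ = 8.432×10³ s.
Converting: 8.432×10³ s ÷ 60.00 = 140.5 minutes.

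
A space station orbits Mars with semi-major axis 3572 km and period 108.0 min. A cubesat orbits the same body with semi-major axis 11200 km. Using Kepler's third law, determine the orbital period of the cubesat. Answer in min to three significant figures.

T₂ ≈ 600 min

Kepler's third law: T² ∝ a³, so T₂ = T₁ (a₂/a₁)^(3/2).
a₂/a₁ = 3.135, (a₂/a₁)^(3/2) = 5.552.
T₂ = 108.0 × 5.552 = 599.6 min.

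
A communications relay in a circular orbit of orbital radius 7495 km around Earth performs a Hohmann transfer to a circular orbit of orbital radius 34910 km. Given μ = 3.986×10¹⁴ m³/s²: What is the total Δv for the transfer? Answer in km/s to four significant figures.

Δv_total ≈ 3.435 km/s

r₁ = 7495 km = 7.495×10⁶ m.
r₂ = 34910 km = 3.491×10⁷ m.
Transfer ellipse a_t = (r₁ + r₂)/2 = 2.120×10⁷ m.
At r₁: circular v_c1 = √(μ/r₁) = 7293 m/s; transfer-perigee v_p = √[μ(2/r₁ − 1/a_t)] = 9358 m/s.
Δv₁ = v_p − v_c1 = 2065 m/s.
At r₂: circular v_c2 = √(μ/r₂) = 3379 m/s; transfer-apogee v_a = √[μ(2/r₂ − 1/a_t)] = 2009 m/s.
Δv₂ = v_c2 − v_a = 1370 m/s.
Total Δv = Δv₁ + Δv₂ = 3435 m/s = 3.435 km/s.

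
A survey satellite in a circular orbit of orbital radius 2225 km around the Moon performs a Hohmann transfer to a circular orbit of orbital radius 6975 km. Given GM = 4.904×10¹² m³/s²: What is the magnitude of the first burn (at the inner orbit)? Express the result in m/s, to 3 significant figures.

r₁ = 2225 km = 2.225×10⁶ m.
r₂ = 6975 km = 6.975×10⁶ m.
Transfer ellipse a_t = (r₁ + r₂)/2 = 4.600×10⁶ m.
At r₁: circular v_c1 = √(μ/r₁) = 1485 m/s; transfer-perilune v_p = √[μ(2/r₁ − 1/a_t)] = 1828 m/s.
Δv₁ = v_p − v_c1 = 343.5 m/s.

Δv ≈ 344 m/s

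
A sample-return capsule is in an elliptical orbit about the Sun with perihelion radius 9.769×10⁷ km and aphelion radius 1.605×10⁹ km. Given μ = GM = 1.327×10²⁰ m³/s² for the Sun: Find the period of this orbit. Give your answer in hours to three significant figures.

T ≈ 119000 hours

Semi-major axis a = (r_p + r_a)/2 = (9.7690×10⁷ + 1.6050×10⁹)/2 = 8.5134×10⁸ km = 8.513×10¹¹ m.
By Kepler's third law T = 2π√(a³/μ) = 2π × 6.819×10⁷ = 4.285×10⁸ s.
= 1.190×10⁵ hours.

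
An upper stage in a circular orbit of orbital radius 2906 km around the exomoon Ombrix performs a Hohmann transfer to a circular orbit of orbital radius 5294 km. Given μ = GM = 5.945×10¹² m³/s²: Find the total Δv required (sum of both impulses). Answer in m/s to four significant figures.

Δv_total ≈ 362.5 m/s

r₁ = 2906 km = 2.906×10⁶ m.
r₂ = 5294 km = 5.294×10⁶ m.
Transfer ellipse a_t = (r₁ + r₂)/2 = 4.100×10⁶ m.
At r₁: circular v_c1 = √(μ/r₁) = 1430 m/s; transfer-periapsis v_p = √[μ(2/r₁ − 1/a_t)] = 1625 m/s.
Δv₁ = v_p − v_c1 = 195.0 m/s.
At r₂: circular v_c2 = √(μ/r₂) = 1060 m/s; transfer-apoapsis v_a = √[μ(2/r₂ − 1/a_t)] = 892.2 m/s.
Δv₂ = v_c2 − v_a = 167.5 m/s.
Total Δv = Δv₁ + Δv₂ = 362.5 m/s.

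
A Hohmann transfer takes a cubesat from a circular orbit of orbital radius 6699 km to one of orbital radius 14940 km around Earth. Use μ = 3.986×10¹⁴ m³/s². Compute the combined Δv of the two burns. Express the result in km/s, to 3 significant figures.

r₁ = 6699 km = 6.699×10⁶ m.
r₂ = 14940 km = 1.494×10⁷ m.
Transfer ellipse a_t = (r₁ + r₂)/2 = 1.082×10⁷ m.
At r₁: circular v_c1 = √(μ/r₁) = 7714 m/s; transfer-perigee v_p = √[μ(2/r₁ − 1/a_t)] = 9064 m/s.
Δv₁ = v_p − v_c1 = 1351 m/s.
At r₂: circular v_c2 = √(μ/r₂) = 5165 m/s; transfer-apogee v_a = √[μ(2/r₂ − 1/a_t)] = 4064 m/s.
Δv₂ = v_c2 − v_a = 1101 m/s.
Total Δv = Δv₁ + Δv₂ = 2451 m/s = 2.451 km/s.

Δv_total ≈ 2.45 km/s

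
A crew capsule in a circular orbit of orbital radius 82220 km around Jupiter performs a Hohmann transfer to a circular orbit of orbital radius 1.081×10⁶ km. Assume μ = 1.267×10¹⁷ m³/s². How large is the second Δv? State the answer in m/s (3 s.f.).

Δv ≈ 6760 m/s

r₁ = 82220 km = 8.222×10⁷ m.
r₂ = 1.081×10⁶ km = 1.081×10⁹ m.
Transfer ellipse a_t = (r₁ + r₂)/2 = 5.816×10⁸ m.
At r₁: circular v_c1 = √(μ/r₁) = 39260 m/s; transfer-perijove v_p = √[μ(2/r₁ − 1/a_t)] = 53520 m/s.
At r₂: circular v_c2 = √(μ/r₂) = 10830 m/s; transfer-apojove v_a = √[μ(2/r₂ − 1/a_t)] = 4071 m/s.
Δv₂ = v_c2 − v_a = 6756 m/s.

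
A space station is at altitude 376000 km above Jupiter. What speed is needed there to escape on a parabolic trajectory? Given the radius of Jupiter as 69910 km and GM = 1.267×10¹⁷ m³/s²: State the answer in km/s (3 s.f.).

v_esc ≈ 23.8 km/s

r = 69910 + 376000 = 445910 km = 4.4591×10⁸ m.
Escape speed v_esc = √(2μ/r) = √(2 × 1.267×10¹⁷ / 4.459×10⁸) = √(5.683×10⁸) = 23840 m/s.
= 23.84 km/s.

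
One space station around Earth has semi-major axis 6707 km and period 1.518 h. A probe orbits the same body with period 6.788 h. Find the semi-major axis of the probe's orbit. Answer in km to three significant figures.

a₂ ≈ 18200 km

Kepler's third law: a³ ∝ T², so a₂ = a₁ (T₂/T₁)^(2/3).
T₂/T₁ = 4.472, (T₂/T₁)^(2/3) = 2.714.
a₂ = 6707 × 2.714 = 18200 km.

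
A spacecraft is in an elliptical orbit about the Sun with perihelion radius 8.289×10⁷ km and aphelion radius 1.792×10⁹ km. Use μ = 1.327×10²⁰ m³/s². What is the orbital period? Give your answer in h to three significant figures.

Semi-major axis a = (r_p + r_a)/2 = (8.2890×10⁷ + 1.7920×10⁹)/2 = 9.3744×10⁸ km = 9.374×10¹¹ m.
By Kepler's third law T = 2π√(a³/μ) = 2π × 7.879×10⁷ = 4.951×10⁸ s.
= 1.375×10⁵ h.

T ≈ 138000 h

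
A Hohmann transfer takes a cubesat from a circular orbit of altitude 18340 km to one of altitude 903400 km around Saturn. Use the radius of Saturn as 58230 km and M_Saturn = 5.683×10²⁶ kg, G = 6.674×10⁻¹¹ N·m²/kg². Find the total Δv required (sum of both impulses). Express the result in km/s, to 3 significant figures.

Δv_total ≈ 11.9 km/s

μ = GM = 6.674×10⁻¹¹ × 5.683×10²⁶ = 3.793×10¹⁶ m³/s².
r₁ = 58230 + 18340 = 76570 km = 7.6570×10⁷ m.
r₂ = 58230 + 903400 = 961630 km = 9.6163×10⁸ m.
Transfer ellipse a_t = (r₁ + r₂)/2 = 5.191×10⁸ m.
At r₁: circular v_c1 = √(μ/r₁) = 22260 m/s; transfer-perikrone v_p = √[μ(2/r₁ − 1/a_t)] = 30290 m/s.
Δv₁ = v_p − v_c1 = 8036 m/s.
At r₂: circular v_c2 = √(μ/r₂) = 6280 m/s; transfer-apokrone v_a = √[μ(2/r₂ − 1/a_t)] = 2412 m/s.
Δv₂ = v_c2 − v_a = 3868 m/s.
Total Δv = Δv₁ + Δv₂ = 11900 m/s = 11.90 km/s.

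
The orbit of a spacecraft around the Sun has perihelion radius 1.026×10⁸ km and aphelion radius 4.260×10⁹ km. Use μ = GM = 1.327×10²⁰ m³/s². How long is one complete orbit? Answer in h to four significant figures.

Semi-major axis a = (r_p + r_a)/2 = (1.0260×10⁸ + 4.2600×10⁹)/2 = 2.1813×10⁹ km = 2.181×10¹² m.
By Kepler's third law T = 2π√(a³/μ) = 2π × 2.797×10⁸ = 1.757×10⁹ s.
= 4.881×10⁵ h.

T ≈ 488100 h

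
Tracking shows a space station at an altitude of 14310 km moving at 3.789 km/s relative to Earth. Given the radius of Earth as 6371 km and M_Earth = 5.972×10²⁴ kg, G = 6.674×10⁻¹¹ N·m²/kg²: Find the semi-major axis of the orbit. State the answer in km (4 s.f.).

a ≈ 16480 km

μ = GM = 6.674×10⁻¹¹ × 5.972×10²⁴ = 3.986×10¹⁴ m³/s².
r = 6371 + 14310 = 20681 km = 2.068×10⁷ m.
Specific orbital energy ε = v²/2 − μ/r = (3789)²/2 − 3.986×10¹⁴/2.068×10⁷ = -1.209×10⁷ J/kg.
Since ε = −μ/(2a), a = −μ/(2ε) = 1.648×10⁷ m = 16478 km.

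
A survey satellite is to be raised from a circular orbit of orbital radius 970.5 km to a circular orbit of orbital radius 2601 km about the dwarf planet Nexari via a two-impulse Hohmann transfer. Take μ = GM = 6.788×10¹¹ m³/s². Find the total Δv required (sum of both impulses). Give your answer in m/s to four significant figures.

Δv_total ≈ 307.3 m/s

r₁ = 970.5 km = 9.705×10⁵ m.
r₂ = 2601 km = 2.601×10⁶ m.
Transfer ellipse a_t = (r₁ + r₂)/2 = 1.786×10⁶ m.
At r₁: circular v_c1 = √(μ/r₁) = 836.3 m/s; transfer-periapsis v_p = √[μ(2/r₁ − 1/a_t)] = 1009 m/s.
Δv₁ = v_p − v_c1 = 173.0 m/s.
At r₂: circular v_c2 = √(μ/r₂) = 510.9 m/s; transfer-apoapsis v_a = √[μ(2/r₂ − 1/a_t)] = 376.6 m/s.
Δv₂ = v_c2 − v_a = 134.3 m/s.
Total Δv = Δv₁ + Δv₂ = 307.3 m/s.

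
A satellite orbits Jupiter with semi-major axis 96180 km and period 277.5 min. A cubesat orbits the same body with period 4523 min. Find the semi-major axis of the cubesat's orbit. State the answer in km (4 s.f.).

a₂ ≈ 6.183×10⁵ km

Kepler's third law: a³ ∝ T², so a₂ = a₁ (T₂/T₁)^(2/3).
T₂/T₁ = 16.30, (T₂/T₁)^(2/3) = 6.428.
a₂ = 96180 × 6.428 = 6.183×10⁵ km.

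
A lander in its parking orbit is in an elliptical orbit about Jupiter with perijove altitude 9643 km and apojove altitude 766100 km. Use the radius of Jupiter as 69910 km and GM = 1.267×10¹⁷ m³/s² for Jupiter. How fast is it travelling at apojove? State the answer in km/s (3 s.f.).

v ≈ 5.13 km/s

r_p = 69910 + 9643 = 79553 km = 7.9553×10⁷ m.
r_a = 69910 + 766100 = 836010 km = 8.3601×10⁸ m.
Semi-major axis a = (r_p + r_a)/2 = 4.5778×10⁵ km = 4.578×10⁸ m.
Vis-viva: v² = μ(2/r − 1/a) = 1.267×10¹⁷ × (2.392×10⁻⁹ − 2.184×10⁻⁹) = 2.634×10⁷ m²/s².
v = 5132 m/s = 5.132 km/s.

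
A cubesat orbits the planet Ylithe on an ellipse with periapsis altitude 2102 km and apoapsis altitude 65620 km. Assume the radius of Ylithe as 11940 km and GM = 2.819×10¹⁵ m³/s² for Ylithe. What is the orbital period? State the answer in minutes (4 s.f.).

T ≈ 611.4 minutes

r_p = 11940 + 2102 = 14042 km = 1.4042×10⁷ m.
r_a = 11940 + 65620 = 77560 km = 7.7560×10⁷ m.
Semi-major axis a = (r_p + r_a)/2 = (14042 + 77560)/2 = 45801 km = 4.580×10⁷ m.
By Kepler's third law T = 2π√(a³/μ) = 2π × 5.838×10³ = 3.668×10⁴ s.
= 611.4 minutes.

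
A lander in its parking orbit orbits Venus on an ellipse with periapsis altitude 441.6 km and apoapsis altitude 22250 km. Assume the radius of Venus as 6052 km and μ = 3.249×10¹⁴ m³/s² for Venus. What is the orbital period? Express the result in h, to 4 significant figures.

r_p = 6052 + 441.6 = 6493.6 km = 6.4936×10⁶ m.
r_a = 6052 + 22250 = 28302 km = 2.8302×10⁷ m.
Semi-major axis a = (r_p + r_a)/2 = (6493.6 + 28302)/2 = 17398 km = 1.740×10⁷ m.
By Kepler's third law T = 2π√(a³/μ) = 2π × 4.026×10³ = 2.530×10⁴ s.
= 7.027 h.

T ≈ 7.027 h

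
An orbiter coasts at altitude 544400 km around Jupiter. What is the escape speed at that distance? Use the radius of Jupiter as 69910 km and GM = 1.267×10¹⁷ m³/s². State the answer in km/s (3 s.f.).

v_esc ≈ 20.3 km/s

r = 69910 + 544400 = 614310 km = 6.1431×10⁸ m.
Escape speed v_esc = √(2μ/r) = √(2 × 1.267×10¹⁷ / 6.143×10⁸) = √(4.125×10⁸) = 20310 m/s.
= 20.31 km/s.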